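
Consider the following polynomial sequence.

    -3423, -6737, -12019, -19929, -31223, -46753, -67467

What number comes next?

First differences: -3314, -5282, -7910, -11294, -15530, -20714
Second differences: -1968, -2628, -3384, -4236, -5184
Third differences: -660, -756, -852, -948
Fourth differences: -96, -96, -96
Constant fourth difference = -96, so extend:
-948 − 96 = -1044;  -5184 − 1044 = -6228;  -20714 − 6228 = -26942;  -67467 − 26942 = -94409

-94409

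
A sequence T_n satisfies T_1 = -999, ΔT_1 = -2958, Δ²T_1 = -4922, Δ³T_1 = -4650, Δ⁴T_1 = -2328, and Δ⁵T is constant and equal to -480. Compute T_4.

Build the table forward from the leading diagonal:
Fifth differences: -480  -480  -480  -480
Fourth differences: -2328  -2808  -3288  -3768
Third differences: -4650  -6978  -9786  -13074
Second differences: -4922  -9572  -16550  -26336
First differences: -2958  -7880  -17452  -34002
T: -999  -3957  -11837  -29289

-29289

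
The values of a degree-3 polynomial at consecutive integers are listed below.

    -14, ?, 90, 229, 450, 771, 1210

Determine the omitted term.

Using the last 5 terms:
First differences: 139, 221, 321, 439
Second differences: 82, 100, 118
Third differences: 18, 18
Constant third difference = 18.
Extend backward: 82 − 18 = 64;  139 − 64 = 75;  90 − 75 = 15

15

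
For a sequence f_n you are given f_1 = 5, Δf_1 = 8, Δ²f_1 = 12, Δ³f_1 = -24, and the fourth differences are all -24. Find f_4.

Build the table forward from the leading diagonal:
Δ⁴: -24  -24  -24  -24
Δ³: -24  -48  -72  -96
Δ²: 12  -12  -60  -132
Δ: 8  20  8  -52
f: 5  13  33  41

41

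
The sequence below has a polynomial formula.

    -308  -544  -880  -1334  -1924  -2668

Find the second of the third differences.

D1: -236, -336, -454, -590, -744
D2: -100, -118, -136, -154
D3: -18, -18, -18

-18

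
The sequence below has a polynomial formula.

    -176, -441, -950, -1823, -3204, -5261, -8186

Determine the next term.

-12195

Δ: -265  -509  -873  -1381  -2057  -2925
Δ²: -244  -364  -508  -676  -868
Δ³: -120  -144  -168  -192
Δ⁴: -24  -24  -24
Constant fourth difference = -24, so extend:
-192 − 24 = -216;  -868 − 216 = -1084;  -2925 − 1084 = -4009;  -8186 − 4009 = -12195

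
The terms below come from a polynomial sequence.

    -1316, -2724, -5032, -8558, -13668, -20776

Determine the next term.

First differences: -1408 , -2308 , -3526 , -5110 , -7108
Second differences: -900 , -1218 , -1584 , -1998
Third differences: -318 , -366 , -414
Fourth differences: -48 , -48
The fourth differences are constant (-48).
-414 − 48 = -462;  -1998 − 462 = -2460;  -7108 − 2460 = -9568;  -20776 − 9568 = -30344

-30344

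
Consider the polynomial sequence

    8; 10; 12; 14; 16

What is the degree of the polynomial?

1

2, 2, 2, 2
The first differences are constant, so the polynomial has degree 1.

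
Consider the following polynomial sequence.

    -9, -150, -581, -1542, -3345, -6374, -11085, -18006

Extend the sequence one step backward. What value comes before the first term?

10

-141, -431, -961, -1803, -3029, -4711, -6921
-290, -530, -842, -1226, -1682, -2210
-240, -312, -384, -456, -528
-72, -72, -72, -72
The fourth differences are constant at -72.
Work back: -240 + 72 = -168;  -290 + 168 = -122;  -141 + 122 = -19;  -9 + 19 = 10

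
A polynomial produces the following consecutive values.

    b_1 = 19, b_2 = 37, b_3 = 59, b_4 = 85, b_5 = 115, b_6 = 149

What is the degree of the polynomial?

18, 22, 26, 30, 34
4, 4, 4, 4
The second differences are constant, so the polynomial has degree 2.

2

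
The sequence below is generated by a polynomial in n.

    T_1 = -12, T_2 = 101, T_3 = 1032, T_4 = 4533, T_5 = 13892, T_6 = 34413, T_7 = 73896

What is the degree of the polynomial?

5

Δ: 113, 931, 3501, 9359, 20521, 39483
Δ²: 818, 2570, 5858, 11162, 18962
Δ³: 1752, 3288, 5304, 7800
Δ⁴: 1536, 2016, 2496
Δ⁵: 480, 480
The fifth differences are constant, so the polynomial has degree 5.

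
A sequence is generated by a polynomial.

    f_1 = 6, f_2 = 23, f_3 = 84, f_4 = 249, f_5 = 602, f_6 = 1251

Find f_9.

First differences: 17 , 61 , 165 , 353 , 649
Second differences: 44 , 104 , 188 , 296
Third differences: 60 , 84 , 108
Fourth differences: 24 , 24
Constant fourth difference = 24, so extend:
108 + 24 = 132;  296 + 132 = 428;  649 + 428 = 1077;  1251 + 1077 = 2328
132 + 24 = 156;  428 + 156 = 584;  1077 + 584 = 1661;  2328 + 1661 = 3989
156 + 24 = 180;  584 + 180 = 764;  1661 + 764 = 2425;  3989 + 2425 = 6414

6414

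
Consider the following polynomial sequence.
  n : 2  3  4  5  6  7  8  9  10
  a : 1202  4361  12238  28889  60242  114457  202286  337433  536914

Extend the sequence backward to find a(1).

217

3159, 7877, 16651, 31353, 54215, 87829, 135147, 199481
4718, 8774, 14702, 22862, 33614, 47318, 64334
4056, 5928, 8160, 10752, 13704, 17016
1872, 2232, 2592, 2952, 3312
360, 360, 360, 360
The fifth differences are constant at 360.
Work back: 1872 − 360 = 1512;  4056 − 1512 = 2544;  4718 − 2544 = 2174;  3159 − 2174 = 985;  1202 − 985 = 217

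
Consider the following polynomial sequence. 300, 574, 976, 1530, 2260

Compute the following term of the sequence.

3190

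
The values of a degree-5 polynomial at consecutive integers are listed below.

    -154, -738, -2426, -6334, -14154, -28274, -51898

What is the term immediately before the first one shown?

-14

D1: -584, -1688, -3908, -7820, -14120, -23624
D2: -1104, -2220, -3912, -6300, -9504
D3: -1116, -1692, -2388, -3204
D4: -576, -696, -816
D5: -120, -120
The fifth differences are constant at -120.
Work back: -576 + 120 = -456;  -1116 + 456 = -660;  -1104 + 660 = -444;  -584 + 444 = -140;  -154 + 140 = -14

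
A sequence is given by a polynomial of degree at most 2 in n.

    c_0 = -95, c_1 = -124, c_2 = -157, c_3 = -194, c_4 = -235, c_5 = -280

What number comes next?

-329

-29, -33, -37, -41, -45
-4, -4, -4, -4
Second differences constant at -4.
-45 − 4 = -49;  -280 − 49 = -329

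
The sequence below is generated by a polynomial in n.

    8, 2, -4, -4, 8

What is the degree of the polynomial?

D1: -6, -6, 0, 12
D2: 0, 6, 12
D3: 6, 6
The third differences are constant, so the polynomial has degree 3.

3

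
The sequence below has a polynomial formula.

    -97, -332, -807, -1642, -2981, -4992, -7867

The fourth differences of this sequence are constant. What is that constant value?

-24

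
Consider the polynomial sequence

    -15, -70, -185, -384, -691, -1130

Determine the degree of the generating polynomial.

First differences: -55, -115, -199, -307, -439
Second differences: -60, -84, -108, -132
Third differences: -24, -24, -24
The third differences are constant, so the polynomial has degree 3.

3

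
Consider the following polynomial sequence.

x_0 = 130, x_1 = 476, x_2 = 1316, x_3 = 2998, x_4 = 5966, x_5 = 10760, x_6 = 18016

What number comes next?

Δ: 346 , 840 , 1682 , 2968 , 4794 , 7256
Δ²: 494 , 842 , 1286 , 1826 , 2462
Δ³: 348 , 444 , 540 , 636
Δ⁴: 96 , 96 , 96
Constant fourth difference = 96, so extend:
636 + 96 = 732;  2462 + 732 = 3194;  7256 + 3194 = 10450;  18016 + 10450 = 28466

28466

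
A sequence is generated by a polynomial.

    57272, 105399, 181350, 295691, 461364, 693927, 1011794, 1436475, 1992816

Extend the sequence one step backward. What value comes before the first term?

28539

D1: 48127, 75951, 114341, 165673, 232563, 317867, 424681, 556341
D2: 27824, 38390, 51332, 66890, 85304, 106814, 131660
D3: 10566, 12942, 15558, 18414, 21510, 24846
D4: 2376, 2616, 2856, 3096, 3336
D5: 240, 240, 240, 240
The fifth differences are constant at 240.
Work back: 2376 − 240 = 2136;  10566 − 2136 = 8430;  27824 − 8430 = 19394;  48127 − 19394 = 28733;  57272 − 28733 = 28539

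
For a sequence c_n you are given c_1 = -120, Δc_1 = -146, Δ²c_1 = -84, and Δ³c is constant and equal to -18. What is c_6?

Build the table forward from the leading diagonal:
Δ³: -18  -18  -18  -18  -18  -18
Δ²: -84  -102  -120  -138  -156  -174
Δ: -146  -230  -332  -452  -590  -746
c: -120  -266  -496  -828  -1280  -1870

-1870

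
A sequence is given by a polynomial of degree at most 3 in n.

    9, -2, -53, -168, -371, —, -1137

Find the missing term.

-686

Using the first 5 terms:
Δ: -11, -51, -115, -203
Δ²: -40, -64, -88
Δ³: -24, -24
Constant third difference = -24.
Extend forward: -88 − 24 = -112;  -203 − 112 = -315;  -371 − 315 = -686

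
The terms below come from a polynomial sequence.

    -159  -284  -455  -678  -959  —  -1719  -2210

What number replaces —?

-1304

Using the first 5 terms:
Δ: -125, -171, -223, -281
Δ²: -46, -52, -58
Δ³: -6, -6
Constant third difference = -6.
Extend forward: -58 − 6 = -64;  -281 − 64 = -345;  -959 − 345 = -1304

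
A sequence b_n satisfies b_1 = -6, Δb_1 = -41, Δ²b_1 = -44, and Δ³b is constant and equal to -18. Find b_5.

-506

Build the table forward from the leading diagonal:
Δ³: -18  -18  -18  -18  -18
Δ²: -44  -62  -80  -98  -116
Δ: -41  -85  -147  -227  -325
b: -6  -47  -132  -279  -506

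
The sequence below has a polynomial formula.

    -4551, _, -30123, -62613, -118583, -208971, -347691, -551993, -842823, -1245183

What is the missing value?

Using the last 8 terms:
Δ: -32490, -55970, -90388, -138720, -204302, -290830, -402360
Δ²: -23480, -34418, -48332, -65582, -86528, -111530
Δ³: -10938, -13914, -17250, -20946, -25002
Δ⁴: -2976, -3336, -3696, -4056
Δ⁵: -360, -360, -360
Constant fifth difference = -360.
Extend backward: -2976 + 360 = -2616;  -10938 + 2616 = -8322;  -23480 + 8322 = -15158;  -32490 + 15158 = -17332;  -30123 + 17332 = -12791

-12791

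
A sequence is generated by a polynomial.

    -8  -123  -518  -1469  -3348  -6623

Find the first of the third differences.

-276

D1: -115, -395, -951, -1879, -3275
D2: -280, -556, -928, -1396
D3: -276, -372, -468
D4: -96, -96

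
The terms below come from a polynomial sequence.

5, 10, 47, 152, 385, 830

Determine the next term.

1595

D1: 5 , 37 , 105 , 233 , 445
D2: 32 , 68 , 128 , 212
D3: 36 , 60 , 84
D4: 24 , 24
Fourth differences constant at 24.
84 + 24 = 108;  212 + 108 = 320;  445 + 320 = 765;  830 + 765 = 1595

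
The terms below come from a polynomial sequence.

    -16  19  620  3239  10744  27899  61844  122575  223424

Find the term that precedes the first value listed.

-1

Δ: 35  601  2619  7505  17155  33945  60731  100849
Δ²: 566  2018  4886  9650  16790  26786  40118
Δ³: 1452  2868  4764  7140  9996  13332
Δ⁴: 1416  1896  2376  2856  3336
Δ⁵: 480  480  480  480
The fifth differences are constant at 480.
Work back: 1416 − 480 = 936;  1452 − 936 = 516;  566 − 516 = 50;  35 − 50 = -15;  -16 + 15 = -1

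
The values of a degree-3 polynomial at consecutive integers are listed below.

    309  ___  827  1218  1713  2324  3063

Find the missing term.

528

Using the last 5 terms:
Δ: 391  495  611  739
Δ²: 104  116  128
Δ³: 12  12
Constant third difference = 12.
Extend backward: 104 − 12 = 92;  391 − 92 = 299;  827 − 299 = 528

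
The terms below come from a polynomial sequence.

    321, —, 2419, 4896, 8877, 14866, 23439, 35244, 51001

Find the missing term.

Using the last 7 terms:
Δ: 2477  3981  5989  8573  11805  15757
Δ²: 1504  2008  2584  3232  3952
Δ³: 504  576  648  720
Δ⁴: 72  72  72
Constant fourth difference = 72.
Extend backward: 504 − 72 = 432;  1504 − 432 = 1072;  2477 − 1072 = 1405;  2419 − 1405 = 1014

1014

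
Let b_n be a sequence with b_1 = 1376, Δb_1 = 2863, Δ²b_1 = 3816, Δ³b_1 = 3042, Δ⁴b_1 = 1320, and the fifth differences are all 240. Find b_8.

Build the table forward from the leading diagonal:
Δ⁵: 240, 240, 240, 240, 240, 240, 240, 240
Δ⁴: 1320, 1560, 1800, 2040, 2280, 2520, 2760, 3000
Δ³: 3042, 4362, 5922, 7722, 9762, 12042, 14562, 17322
Δ²: 3816, 6858, 11220, 17142, 24864, 34626, 46668, 61230
Δ: 2863, 6679, 13537, 24757, 41899, 66763, 101389, 148057
b: 1376, 4239, 10918, 24455, 49212, 91111, 157874, 259263

259263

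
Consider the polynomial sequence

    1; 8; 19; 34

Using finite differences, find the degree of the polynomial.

2

First differences: 7, 11, 15
Second differences: 4, 4
The second differences are constant, so the polynomial has degree 2.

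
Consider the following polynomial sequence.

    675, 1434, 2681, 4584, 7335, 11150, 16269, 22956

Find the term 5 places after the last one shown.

90831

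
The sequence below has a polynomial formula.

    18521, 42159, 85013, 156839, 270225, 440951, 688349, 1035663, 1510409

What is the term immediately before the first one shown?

6815

First differences: 23638  42854  71826  113386  170726  247398  347314  474746
Second differences: 19216  28972  41560  57340  76672  99916  127432
Third differences: 9756  12588  15780  19332  23244  27516
Fourth differences: 2832  3192  3552  3912  4272
Fifth differences: 360  360  360  360
The fifth differences are constant at 360.
Work back: 2832 − 360 = 2472;  9756 − 2472 = 7284;  19216 − 7284 = 11932;  23638 − 11932 = 11706;  18521 − 11706 = 6815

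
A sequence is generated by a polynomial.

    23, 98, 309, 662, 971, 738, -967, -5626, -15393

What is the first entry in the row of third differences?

D1: 75, 211, 353, 309, -233, -1705, -4659, -9767
D2: 136, 142, -44, -542, -1472, -2954, -5108
D3: 6, -186, -498, -930, -1482, -2154
D4: -192, -312, -432, -552, -672
D5: -120, -120, -120, -120

6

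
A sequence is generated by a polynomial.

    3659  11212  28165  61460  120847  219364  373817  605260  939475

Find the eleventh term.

2045869

Δ: 7553, 16953, 33295, 59387, 98517, 154453, 231443, 334215
Δ²: 9400, 16342, 26092, 39130, 55936, 76990, 102772
Δ³: 6942, 9750, 13038, 16806, 21054, 25782
Δ⁴: 2808, 3288, 3768, 4248, 4728
Δ⁵: 480, 480, 480, 480
The fifth differences are constant (480).
4728 + 480 = 5208;  25782 + 5208 = 30990;  102772 + 30990 = 133762;  334215 + 133762 = 467977;  939475 + 467977 = 1407452
5208 + 480 = 5688;  30990 + 5688 = 36678;  133762 + 36678 = 170440;  467977 + 170440 = 638417;  1407452 + 638417 = 2045869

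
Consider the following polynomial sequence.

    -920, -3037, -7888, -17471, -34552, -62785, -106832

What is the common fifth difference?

-120

First differences: -2117, -4851, -9583, -17081, -28233, -44047
Second differences: -2734, -4732, -7498, -11152, -15814
Third differences: -1998, -2766, -3654, -4662
Fourth differences: -768, -888, -1008
Fifth differences: -120, -120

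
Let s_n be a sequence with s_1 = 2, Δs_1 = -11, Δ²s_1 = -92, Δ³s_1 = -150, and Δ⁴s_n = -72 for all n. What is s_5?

Build the table forward from the leading diagonal:
Δ⁴: -72  -72  -72  -72  -72
Δ³: -150  -222  -294  -366  -438
Δ²: -92  -242  -464  -758  -1124
Δ: -11  -103  -345  -809  -1567
s: 2  -9  -112  -457  -1266

-1266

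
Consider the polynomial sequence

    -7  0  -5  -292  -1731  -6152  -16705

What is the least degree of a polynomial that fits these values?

D1: 7, -5, -287, -1439, -4421, -10553
D2: -12, -282, -1152, -2982, -6132
D3: -270, -870, -1830, -3150
D4: -600, -960, -1320
D5: -360, -360
The fifth differences are constant, so the polynomial has degree 5.

5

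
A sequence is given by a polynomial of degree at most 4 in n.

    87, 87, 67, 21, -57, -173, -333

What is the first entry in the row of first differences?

0

D1: 0, -20, -46, -78, -116, -160
D2: -20, -26, -32, -38, -44
D3: -6, -6, -6, -6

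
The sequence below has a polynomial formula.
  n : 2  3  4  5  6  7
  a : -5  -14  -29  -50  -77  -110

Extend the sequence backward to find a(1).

First differences: -9  -15  -21  -27  -33
Second differences: -6  -6  -6  -6
The second differences are constant at -6.
Work back: -9 + 6 = -3;  -5 + 3 = -2

-2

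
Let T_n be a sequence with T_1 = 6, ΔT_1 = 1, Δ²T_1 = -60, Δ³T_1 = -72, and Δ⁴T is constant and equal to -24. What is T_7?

Build the table forward from the leading diagonal:
Fourth differences: -24  -24  -24  -24  -24  -24  -24
Third differences: -72  -96  -120  -144  -168  -192  -216
Second differences: -60  -132  -228  -348  -492  -660  -852
First differences: 1  -59  -191  -419  -767  -1259  -1919
T: 6  7  -52  -243  -662  -1429  -2688

-2688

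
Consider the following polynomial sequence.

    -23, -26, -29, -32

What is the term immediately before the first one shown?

D1: -3  -3  -3
The first differences are constant at -3.
Work back: -23 + 3 = -20

-20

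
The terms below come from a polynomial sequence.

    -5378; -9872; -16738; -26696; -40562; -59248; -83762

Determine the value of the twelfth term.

-335752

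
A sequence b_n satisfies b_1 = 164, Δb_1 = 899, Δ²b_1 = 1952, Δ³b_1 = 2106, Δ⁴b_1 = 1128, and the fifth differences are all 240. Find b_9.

272348

Build the table forward from the leading diagonal:
Fifth differences: 240, 240, 240, 240, 240, 240, 240, 240, 240
Fourth differences: 1128, 1368, 1608, 1848, 2088, 2328, 2568, 2808, 3048
Third differences: 2106, 3234, 4602, 6210, 8058, 10146, 12474, 15042, 17850
Second differences: 1952, 4058, 7292, 11894, 18104, 26162, 36308, 48782, 63824
First differences: 899, 2851, 6909, 14201, 26095, 44199, 70361, 106669, 155451
b: 164, 1063, 3914, 10823, 25024, 51119, 95318, 165679, 272348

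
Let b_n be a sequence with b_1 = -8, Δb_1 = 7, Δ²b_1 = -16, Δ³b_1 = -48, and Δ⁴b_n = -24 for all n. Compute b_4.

Build the table forward from the leading diagonal:
D4: -24, -24, -24, -24
D3: -48, -72, -96, -120
D2: -16, -64, -136, -232
D1: 7, -9, -73, -209
b: -8, -1, -10, -83

-83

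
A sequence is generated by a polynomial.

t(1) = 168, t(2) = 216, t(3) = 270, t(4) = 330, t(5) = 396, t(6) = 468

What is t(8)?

630

First differences: 48, 54, 60, 66, 72
Second differences: 6, 6, 6, 6
The second differences are constant (6).
72 + 6 = 78;  468 + 78 = 546
78 + 6 = 84;  546 + 84 = 630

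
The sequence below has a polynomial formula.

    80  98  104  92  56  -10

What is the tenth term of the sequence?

First differences: 18  6  -12  -36  -66
Second differences: -12  -18  -24  -30
Third differences: -6  -6  -6
Third differences constant at -6.
-30 − 6 = -36;  -66 − 36 = -102;  -10 − 102 = -112
-36 − 6 = -42;  -102 − 42 = -144;  -112 − 144 = -256
-42 − 6 = -48;  -144 − 48 = -192;  -256 − 192 = -448
-48 − 6 = -54;  -192 − 54 = -246;  -448 − 246 = -694

-694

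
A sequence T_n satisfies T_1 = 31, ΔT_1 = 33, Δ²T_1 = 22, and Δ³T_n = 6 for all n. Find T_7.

Build the table forward from the leading diagonal:
Third differences: 6  6  6  6  6  6  6
Second differences: 22  28  34  40  46  52  58
First differences: 33  55  83  117  157  203  255
T: 31  64  119  202  319  476  679

679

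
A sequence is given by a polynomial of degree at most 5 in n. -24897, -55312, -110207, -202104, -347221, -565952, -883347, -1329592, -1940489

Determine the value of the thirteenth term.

First differences: -30415, -54895, -91897, -145117, -218731, -317395, -446245, -610897
Second differences: -24480, -37002, -53220, -73614, -98664, -128850, -164652
Third differences: -12522, -16218, -20394, -25050, -30186, -35802
Fourth differences: -3696, -4176, -4656, -5136, -5616
Fifth differences: -480, -480, -480, -480
Constant fifth difference = -480, so extend:
-5616 − 480 = -6096;  -35802 − 6096 = -41898;  -164652 − 41898 = -206550;  -610897 − 206550 = -817447;  -1940489 − 817447 = -2757936
-6096 − 480 = -6576;  -41898 − 6576 = -48474;  -206550 − 48474 = -255024;  -817447 − 255024 = -1072471;  -2757936 − 1072471 = -3830407
-6576 − 480 = -7056;  -48474 − 7056 = -55530;  -255024 − 55530 = -310554;  -1072471 − 310554 = -1383025;  -3830407 − 1383025 = -5213432
-7056 − 480 = -7536;  -55530 − 7536 = -63066;  -310554 − 63066 = -373620;  -1383025 − 373620 = -1756645;  -5213432 − 1756645 = -6970077

-6970077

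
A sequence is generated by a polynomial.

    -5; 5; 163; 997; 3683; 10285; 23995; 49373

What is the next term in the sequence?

92587

10 , 158 , 834 , 2686 , 6602 , 13710 , 25378
148 , 676 , 1852 , 3916 , 7108 , 11668
528 , 1176 , 2064 , 3192 , 4560
648 , 888 , 1128 , 1368
240 , 240 , 240
Fifth differences constant at 240.
1368 + 240 = 1608;  4560 + 1608 = 6168;  11668 + 6168 = 17836;  25378 + 17836 = 43214;  49373 + 43214 = 92587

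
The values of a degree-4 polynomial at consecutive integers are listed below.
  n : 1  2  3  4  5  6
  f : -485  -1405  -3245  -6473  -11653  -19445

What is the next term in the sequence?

-30605

D1: -920 , -1840 , -3228 , -5180 , -7792
D2: -920 , -1388 , -1952 , -2612
D3: -468 , -564 , -660
D4: -96 , -96
The fourth differences are constant (-96).
-660 − 96 = -756;  -2612 − 756 = -3368;  -7792 − 3368 = -11160;  -19445 − 11160 = -30605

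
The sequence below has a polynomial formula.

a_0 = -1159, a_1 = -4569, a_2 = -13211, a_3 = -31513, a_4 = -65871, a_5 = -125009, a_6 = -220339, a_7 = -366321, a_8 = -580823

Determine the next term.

Δ: -3410  -8642  -18302  -34358  -59138  -95330  -145982  -214502
Δ²: -5232  -9660  -16056  -24780  -36192  -50652  -68520
Δ³: -4428  -6396  -8724  -11412  -14460  -17868
Δ⁴: -1968  -2328  -2688  -3048  -3408
Δ⁵: -360  -360  -360  -360
The fifth differences are constant (-360).
-3408 − 360 = -3768;  -17868 − 3768 = -21636;  -68520 − 21636 = -90156;  -214502 − 90156 = -304658;  -580823 − 304658 = -885481

-885481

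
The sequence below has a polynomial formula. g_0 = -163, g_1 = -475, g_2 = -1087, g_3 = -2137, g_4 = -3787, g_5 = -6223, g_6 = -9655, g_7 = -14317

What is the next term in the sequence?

-20467

D1: -312 , -612 , -1050 , -1650 , -2436 , -3432 , -4662
D2: -300 , -438 , -600 , -786 , -996 , -1230
D3: -138 , -162 , -186 , -210 , -234
D4: -24 , -24 , -24 , -24
Fourth differences constant at -24.
-234 − 24 = -258;  -1230 − 258 = -1488;  -4662 − 1488 = -6150;  -14317 − 6150 = -20467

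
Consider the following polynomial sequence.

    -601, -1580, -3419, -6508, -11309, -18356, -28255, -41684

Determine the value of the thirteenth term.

-190549

Δ: -979 , -1839 , -3089 , -4801 , -7047 , -9899 , -13429
Δ²: -860 , -1250 , -1712 , -2246 , -2852 , -3530
Δ³: -390 , -462 , -534 , -606 , -678
Δ⁴: -72 , -72 , -72 , -72
Constant fourth difference = -72, so extend:
-678 − 72 = -750;  -3530 − 750 = -4280;  -13429 − 4280 = -17709;  -41684 − 17709 = -59393
-750 − 72 = -822;  -4280 − 822 = -5102;  -17709 − 5102 = -22811;  -59393 − 22811 = -82204
-822 − 72 = -894;  -5102 − 894 = -5996;  -22811 − 5996 = -28807;  -82204 − 28807 = -111011
-894 − 72 = -966;  -5996 − 966 = -6962;  -28807 − 6962 = -35769;  -111011 − 35769 = -146780
-966 − 72 = -1038;  -6962 − 1038 = -8000;  -35769 − 8000 = -43769;  -146780 − 43769 = -190549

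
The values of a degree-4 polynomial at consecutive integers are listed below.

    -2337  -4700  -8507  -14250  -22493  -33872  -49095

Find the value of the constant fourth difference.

Δ: -2363, -3807, -5743, -8243, -11379, -15223
Δ²: -1444, -1936, -2500, -3136, -3844
Δ³: -492, -564, -636, -708
Δ⁴: -72, -72, -72

-72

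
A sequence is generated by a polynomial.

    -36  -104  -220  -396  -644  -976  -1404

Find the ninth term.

D1: -68, -116, -176, -248, -332, -428
D2: -48, -60, -72, -84, -96
D3: -12, -12, -12, -12
Constant third difference = -12, so extend:
-96 − 12 = -108;  -428 − 108 = -536;  -1404 − 536 = -1940
-108 − 12 = -120;  -536 − 120 = -656;  -1940 − 656 = -2596

-2596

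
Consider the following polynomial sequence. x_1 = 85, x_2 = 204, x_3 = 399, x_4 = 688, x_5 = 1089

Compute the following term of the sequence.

1620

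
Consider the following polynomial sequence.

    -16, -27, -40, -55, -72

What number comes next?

-91

Δ: -11, -13, -15, -17
Δ²: -2, -2, -2
Constant second difference = -2, so extend:
-17 − 2 = -19;  -72 − 19 = -91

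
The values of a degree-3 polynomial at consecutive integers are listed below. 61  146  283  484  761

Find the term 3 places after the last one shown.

D1: 85 , 137 , 201 , 277
D2: 52 , 64 , 76
D3: 12 , 12
Constant third difference = 12, so extend:
76 + 12 = 88;  277 + 88 = 365;  761 + 365 = 1126
88 + 12 = 100;  365 + 100 = 465;  1126 + 465 = 1591
100 + 12 = 112;  465 + 112 = 577;  1591 + 577 = 2168

2168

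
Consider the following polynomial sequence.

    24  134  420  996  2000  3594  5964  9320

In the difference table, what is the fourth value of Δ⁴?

Δ: 110, 286, 576, 1004, 1594, 2370, 3356
Δ²: 176, 290, 428, 590, 776, 986
Δ³: 114, 138, 162, 186, 210
Δ⁴: 24, 24, 24, 24

24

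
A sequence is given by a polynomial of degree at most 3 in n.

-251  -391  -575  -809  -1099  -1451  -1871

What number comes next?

-2365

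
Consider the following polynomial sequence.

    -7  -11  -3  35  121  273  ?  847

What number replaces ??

Using the first 6 terms:
-4, 8, 38, 86, 152
12, 30, 48, 66
18, 18, 18
Constant third difference = 18.
Extend forward: 66 + 18 = 84;  152 + 84 = 236;  273 + 236 = 509

509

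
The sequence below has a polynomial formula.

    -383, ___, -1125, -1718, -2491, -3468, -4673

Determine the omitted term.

-688

Using the last 5 terms:
Δ: -593, -773, -977, -1205
Δ²: -180, -204, -228
Δ³: -24, -24
Constant third difference = -24.
Extend backward: -180 + 24 = -156;  -593 + 156 = -437;  -1125 + 437 = -688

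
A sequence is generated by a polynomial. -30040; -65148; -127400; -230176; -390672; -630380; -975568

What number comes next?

-1457760

Δ: -35108, -62252, -102776, -160496, -239708, -345188
Δ²: -27144, -40524, -57720, -79212, -105480
Δ³: -13380, -17196, -21492, -26268
Δ⁴: -3816, -4296, -4776
Δ⁵: -480, -480
Fifth differences constant at -480.
-4776 − 480 = -5256;  -26268 − 5256 = -31524;  -105480 − 31524 = -137004;  -345188 − 137004 = -482192;  -975568 − 482192 = -1457760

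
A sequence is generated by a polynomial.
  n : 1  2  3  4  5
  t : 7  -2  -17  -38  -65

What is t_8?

-182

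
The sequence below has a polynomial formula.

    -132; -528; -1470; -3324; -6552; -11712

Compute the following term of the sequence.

-19458

Δ: -396 , -942 , -1854 , -3228 , -5160
Δ²: -546 , -912 , -1374 , -1932
Δ³: -366 , -462 , -558
Δ⁴: -96 , -96
The fourth differences are constant (-96).
-558 − 96 = -654;  -1932 − 654 = -2586;  -5160 − 2586 = -7746;  -11712 − 7746 = -19458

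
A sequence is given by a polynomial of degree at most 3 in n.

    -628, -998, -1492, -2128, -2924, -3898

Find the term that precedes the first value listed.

-370  -494  -636  -796  -974
-124  -142  -160  -178
-18  -18  -18
The third differences are constant at -18.
Work back: -124 + 18 = -106;  -370 + 106 = -264;  -628 + 264 = -364

-364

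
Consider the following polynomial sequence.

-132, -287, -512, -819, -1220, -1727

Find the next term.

-2352

D1: -155, -225, -307, -401, -507
D2: -70, -82, -94, -106
D3: -12, -12, -12
The third differences are constant (-12).
-106 − 12 = -118;  -507 − 118 = -625;  -1727 − 625 = -2352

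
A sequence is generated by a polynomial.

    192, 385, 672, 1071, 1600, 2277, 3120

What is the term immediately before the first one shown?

75

First differences: 193, 287, 399, 529, 677, 843
Second differences: 94, 112, 130, 148, 166
Third differences: 18, 18, 18, 18
The third differences are constant at 18.
Work back: 94 − 18 = 76;  193 − 76 = 117;  192 − 117 = 75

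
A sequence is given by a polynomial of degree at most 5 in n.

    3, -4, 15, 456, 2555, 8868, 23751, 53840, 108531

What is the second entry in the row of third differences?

1236

First differences: -7, 19, 441, 2099, 6313, 14883, 30089, 54691
Second differences: 26, 422, 1658, 4214, 8570, 15206, 24602
Third differences: 396, 1236, 2556, 4356, 6636, 9396
Fourth differences: 840, 1320, 1800, 2280, 2760
Fifth differences: 480, 480, 480, 480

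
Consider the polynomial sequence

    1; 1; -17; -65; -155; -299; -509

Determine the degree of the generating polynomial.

3

Δ: 0, -18, -48, -90, -144, -210
Δ²: -18, -30, -42, -54, -66
Δ³: -12, -12, -12, -12
The third differences are constant, so the polynomial has degree 3.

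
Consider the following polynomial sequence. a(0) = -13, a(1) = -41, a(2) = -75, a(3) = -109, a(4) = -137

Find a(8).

-69

-28, -34, -34, -28
-6, 0, 6
6, 6
The third differences are constant (6).
6 + 6 = 12;  -28 + 12 = -16;  -137 − 16 = -153
12 + 6 = 18;  -16 + 18 = 2;  -153 + 2 = -151
18 + 6 = 24;  2 + 24 = 26;  -151 + 26 = -125
24 + 6 = 30;  26 + 30 = 56;  -125 + 56 = -69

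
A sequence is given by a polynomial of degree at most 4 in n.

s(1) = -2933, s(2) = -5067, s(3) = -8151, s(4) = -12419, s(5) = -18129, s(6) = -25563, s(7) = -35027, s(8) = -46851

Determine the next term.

Δ: -2134  -3084  -4268  -5710  -7434  -9464  -11824
Δ²: -950  -1184  -1442  -1724  -2030  -2360
Δ³: -234  -258  -282  -306  -330
Δ⁴: -24  -24  -24  -24
Constant fourth difference = -24, so extend:
-330 − 24 = -354;  -2360 − 354 = -2714;  -11824 − 2714 = -14538;  -46851 − 14538 = -61389

-61389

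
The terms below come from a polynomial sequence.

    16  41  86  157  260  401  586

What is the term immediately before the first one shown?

5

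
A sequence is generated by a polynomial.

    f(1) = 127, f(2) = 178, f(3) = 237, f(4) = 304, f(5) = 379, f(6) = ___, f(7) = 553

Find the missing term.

462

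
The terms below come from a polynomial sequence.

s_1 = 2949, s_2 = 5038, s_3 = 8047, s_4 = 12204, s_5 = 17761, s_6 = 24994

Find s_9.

First differences: 2089, 3009, 4157, 5557, 7233
Second differences: 920, 1148, 1400, 1676
Third differences: 228, 252, 276
Fourth differences: 24, 24
Fourth differences constant at 24.
276 + 24 = 300;  1676 + 300 = 1976;  7233 + 1976 = 9209;  24994 + 9209 = 34203
300 + 24 = 324;  1976 + 324 = 2300;  9209 + 2300 = 11509;  34203 + 11509 = 45712
324 + 24 = 348;  2300 + 348 = 2648;  11509 + 2648 = 14157;  45712 + 14157 = 59869

59869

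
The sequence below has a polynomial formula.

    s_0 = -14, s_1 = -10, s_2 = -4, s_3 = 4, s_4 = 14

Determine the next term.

Δ: 4, 6, 8, 10
Δ²: 2, 2, 2
Constant second difference = 2, so extend:
10 + 2 = 12;  14 + 12 = 26

26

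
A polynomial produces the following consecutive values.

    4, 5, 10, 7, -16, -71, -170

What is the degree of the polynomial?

3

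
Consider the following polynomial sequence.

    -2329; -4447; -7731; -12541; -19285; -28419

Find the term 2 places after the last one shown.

-55921

D1: -2118, -3284, -4810, -6744, -9134
D2: -1166, -1526, -1934, -2390
D3: -360, -408, -456
D4: -48, -48
Constant fourth difference = -48, so extend:
-456 − 48 = -504;  -2390 − 504 = -2894;  -9134 − 2894 = -12028;  -28419 − 12028 = -40447
-504 − 48 = -552;  -2894 − 552 = -3446;  -12028 − 3446 = -15474;  -40447 − 15474 = -55921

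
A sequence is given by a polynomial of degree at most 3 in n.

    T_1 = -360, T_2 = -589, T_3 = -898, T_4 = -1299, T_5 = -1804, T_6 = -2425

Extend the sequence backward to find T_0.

Δ: -229, -309, -401, -505, -621
Δ²: -80, -92, -104, -116
Δ³: -12, -12, -12
The third differences are constant at -12.
Work back: -80 + 12 = -68;  -229 + 68 = -161;  -360 + 161 = -199

-199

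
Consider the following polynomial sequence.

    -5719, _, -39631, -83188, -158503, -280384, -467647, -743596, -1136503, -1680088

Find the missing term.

-16552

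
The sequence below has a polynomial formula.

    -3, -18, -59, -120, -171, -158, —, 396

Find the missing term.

Using the first 6 terms:
Δ: -15, -41, -61, -51, 13
Δ²: -26, -20, 10, 64
Δ³: 6, 30, 54
Δ⁴: 24, 24
Constant fourth difference = 24.
Extend forward: 54 + 24 = 78;  64 + 78 = 142;  13 + 142 = 155;  -158 + 155 = -3

-3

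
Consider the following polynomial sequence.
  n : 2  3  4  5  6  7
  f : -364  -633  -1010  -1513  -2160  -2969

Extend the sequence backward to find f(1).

-185

Δ: -269  -377  -503  -647  -809
Δ²: -108  -126  -144  -162
Δ³: -18  -18  -18
The third differences are constant at -18.
Work back: -108 + 18 = -90;  -269 + 90 = -179;  -364 + 179 = -185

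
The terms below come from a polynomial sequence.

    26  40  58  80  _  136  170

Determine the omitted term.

106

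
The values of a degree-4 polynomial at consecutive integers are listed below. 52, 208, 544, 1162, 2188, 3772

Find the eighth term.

First differences: 156, 336, 618, 1026, 1584
Second differences: 180, 282, 408, 558
Third differences: 102, 126, 150
Fourth differences: 24, 24
The fourth differences are constant (24).
150 + 24 = 174;  558 + 174 = 732;  1584 + 732 = 2316;  3772 + 2316 = 6088
174 + 24 = 198;  732 + 198 = 930;  2316 + 930 = 3246;  6088 + 3246 = 9334

9334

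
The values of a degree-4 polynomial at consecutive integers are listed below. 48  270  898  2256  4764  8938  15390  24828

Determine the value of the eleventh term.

79578

D1: 222, 628, 1358, 2508, 4174, 6452, 9438
D2: 406, 730, 1150, 1666, 2278, 2986
D3: 324, 420, 516, 612, 708
D4: 96, 96, 96, 96
Constant fourth difference = 96, so extend:
708 + 96 = 804;  2986 + 804 = 3790;  9438 + 3790 = 13228;  24828 + 13228 = 38056
804 + 96 = 900;  3790 + 900 = 4690;  13228 + 4690 = 17918;  38056 + 17918 = 55974
900 + 96 = 996;  4690 + 996 = 5686;  17918 + 5686 = 23604;  55974 + 23604 = 79578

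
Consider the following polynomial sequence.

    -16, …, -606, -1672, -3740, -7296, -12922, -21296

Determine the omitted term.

Using the last 6 terms:
Δ: -1066  -2068  -3556  -5626  -8374
Δ²: -1002  -1488  -2070  -2748
Δ³: -486  -582  -678
Δ⁴: -96  -96
Constant fourth difference = -96.
Extend backward: -486 + 96 = -390;  -1002 + 390 = -612;  -1066 + 612 = -454;  -606 + 454 = -152

-152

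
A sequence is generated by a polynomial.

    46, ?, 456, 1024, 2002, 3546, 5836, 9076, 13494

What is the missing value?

166

Using the last 7 terms:
Δ: 568, 978, 1544, 2290, 3240, 4418
Δ²: 410, 566, 746, 950, 1178
Δ³: 156, 180, 204, 228
Δ⁴: 24, 24, 24
Constant fourth difference = 24.
Extend backward: 156 − 24 = 132;  410 − 132 = 278;  568 − 278 = 290;  456 − 290 = 166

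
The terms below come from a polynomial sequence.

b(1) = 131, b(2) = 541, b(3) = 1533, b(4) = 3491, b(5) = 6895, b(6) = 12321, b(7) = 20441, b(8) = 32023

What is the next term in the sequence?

47931

410, 992, 1958, 3404, 5426, 8120, 11582
582, 966, 1446, 2022, 2694, 3462
384, 480, 576, 672, 768
96, 96, 96, 96
The fourth differences are constant (96).
768 + 96 = 864;  3462 + 864 = 4326;  11582 + 4326 = 15908;  32023 + 15908 = 47931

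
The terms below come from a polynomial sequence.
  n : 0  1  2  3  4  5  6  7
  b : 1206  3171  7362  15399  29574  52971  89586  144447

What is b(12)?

955782

Δ: 1965 , 4191 , 8037 , 14175 , 23397 , 36615 , 54861
Δ²: 2226 , 3846 , 6138 , 9222 , 13218 , 18246
Δ³: 1620 , 2292 , 3084 , 3996 , 5028
Δ⁴: 672 , 792 , 912 , 1032
Δ⁵: 120 , 120 , 120
The fifth differences are constant (120).
1032 + 120 = 1152;  5028 + 1152 = 6180;  18246 + 6180 = 24426;  54861 + 24426 = 79287;  144447 + 79287 = 223734
1152 + 120 = 1272;  6180 + 1272 = 7452;  24426 + 7452 = 31878;  79287 + 31878 = 111165;  223734 + 111165 = 334899
1272 + 120 = 1392;  7452 + 1392 = 8844;  31878 + 8844 = 40722;  111165 + 40722 = 151887;  334899 + 151887 = 486786
1392 + 120 = 1512;  8844 + 1512 = 10356;  40722 + 10356 = 51078;  151887 + 51078 = 202965;  486786 + 202965 = 689751
1512 + 120 = 1632;  10356 + 1632 = 11988;  51078 + 11988 = 63066;  202965 + 63066 = 266031;  689751 + 266031 = 955782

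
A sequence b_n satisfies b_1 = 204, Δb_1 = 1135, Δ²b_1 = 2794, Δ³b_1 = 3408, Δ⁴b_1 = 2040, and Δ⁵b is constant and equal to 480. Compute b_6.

Build the table forward from the leading diagonal:
D5: 480  480  480  480  480  480
D4: 2040  2520  3000  3480  3960  4440
D3: 3408  5448  7968  10968  14448  18408
D2: 2794  6202  11650  19618  30586  45034
D1: 1135  3929  10131  21781  41399  71985
b: 204  1339  5268  15399  37180  78579

78579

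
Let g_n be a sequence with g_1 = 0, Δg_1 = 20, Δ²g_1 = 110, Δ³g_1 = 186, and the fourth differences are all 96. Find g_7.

Build the table forward from the leading diagonal:
D4: 96  96  96  96  96  96  96
D3: 186  282  378  474  570  666  762
D2: 110  296  578  956  1430  2000  2666
D1: 20  130  426  1004  1960  3390  5390
g: 0  20  150  576  1580  3540  6930

6930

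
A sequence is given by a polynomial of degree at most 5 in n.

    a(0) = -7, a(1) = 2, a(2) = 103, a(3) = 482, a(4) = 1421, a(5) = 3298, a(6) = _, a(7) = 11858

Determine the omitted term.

6587

Using the first 6 terms:
D1: 9, 101, 379, 939, 1877
D2: 92, 278, 560, 938
D3: 186, 282, 378
D4: 96, 96
Constant fourth difference = 96.
Extend forward: 378 + 96 = 474;  938 + 474 = 1412;  1877 + 1412 = 3289;  3298 + 3289 = 6587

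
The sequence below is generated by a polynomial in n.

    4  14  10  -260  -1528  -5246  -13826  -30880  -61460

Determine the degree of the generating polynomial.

5

D1: 10, -4, -270, -1268, -3718, -8580, -17054, -30580
D2: -14, -266, -998, -2450, -4862, -8474, -13526
D3: -252, -732, -1452, -2412, -3612, -5052
D4: -480, -720, -960, -1200, -1440
D5: -240, -240, -240, -240
The fifth differences are constant, so the polynomial has degree 5.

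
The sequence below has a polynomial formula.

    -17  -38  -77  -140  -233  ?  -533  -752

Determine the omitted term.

Using the first 5 terms:
D1: -21  -39  -63  -93
D2: -18  -24  -30
D3: -6  -6
Constant third difference = -6.
Extend forward: -30 − 6 = -36;  -93 − 36 = -129;  -233 − 129 = -362

-362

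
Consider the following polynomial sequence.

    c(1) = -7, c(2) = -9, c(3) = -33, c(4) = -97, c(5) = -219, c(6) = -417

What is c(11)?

-3177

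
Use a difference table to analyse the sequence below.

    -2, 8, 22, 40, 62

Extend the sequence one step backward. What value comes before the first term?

10  14  18  22
4  4  4
The second differences are constant at 4.
Work back: 10 − 4 = 6;  -2 − 6 = -8

-8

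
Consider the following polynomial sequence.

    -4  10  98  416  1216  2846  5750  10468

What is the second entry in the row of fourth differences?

96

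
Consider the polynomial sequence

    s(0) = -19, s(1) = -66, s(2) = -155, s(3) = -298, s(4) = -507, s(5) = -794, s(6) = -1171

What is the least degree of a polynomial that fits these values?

Δ: -47, -89, -143, -209, -287, -377
Δ²: -42, -54, -66, -78, -90
Δ³: -12, -12, -12, -12
The third differences are constant, so the polynomial has degree 3.

3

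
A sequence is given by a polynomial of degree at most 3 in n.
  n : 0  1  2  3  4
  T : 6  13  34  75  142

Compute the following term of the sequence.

241

D1: 7  21  41  67
D2: 14  20  26
D3: 6  6
The third differences are constant (6).
26 + 6 = 32;  67 + 32 = 99;  142 + 99 = 241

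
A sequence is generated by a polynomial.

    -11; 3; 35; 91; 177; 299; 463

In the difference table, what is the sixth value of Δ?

Δ: 14, 32, 56, 86, 122, 164
Δ²: 18, 24, 30, 36, 42
Δ³: 6, 6, 6, 6

164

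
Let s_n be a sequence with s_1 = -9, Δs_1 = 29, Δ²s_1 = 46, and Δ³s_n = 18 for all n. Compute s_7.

Build the table forward from the leading diagonal:
D3: 18, 18, 18, 18, 18, 18, 18
D2: 46, 64, 82, 100, 118, 136, 154
D1: 29, 75, 139, 221, 321, 439, 575
s: -9, 20, 95, 234, 455, 776, 1215

1215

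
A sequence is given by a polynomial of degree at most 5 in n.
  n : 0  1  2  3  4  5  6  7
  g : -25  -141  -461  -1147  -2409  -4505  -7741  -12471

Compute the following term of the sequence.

First differences: -116, -320, -686, -1262, -2096, -3236, -4730
Second differences: -204, -366, -576, -834, -1140, -1494
Third differences: -162, -210, -258, -306, -354
Fourth differences: -48, -48, -48, -48
Constant fourth difference = -48, so extend:
-354 − 48 = -402;  -1494 − 402 = -1896;  -4730 − 1896 = -6626;  -12471 − 6626 = -19097

-19097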